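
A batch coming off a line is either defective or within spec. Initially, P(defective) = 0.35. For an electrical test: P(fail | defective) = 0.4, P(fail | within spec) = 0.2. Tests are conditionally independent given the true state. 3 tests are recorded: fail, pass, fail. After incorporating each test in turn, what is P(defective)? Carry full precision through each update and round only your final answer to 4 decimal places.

Each posterior becomes the prior for the next update.
After 'fail': P(defective) = 0.4·0.3500 / (0.4·0.3500 + 0.2·0.6500) ≈ 0.5185
After 'pass': P(defective) = 0.6·0.5185 / (0.6·0.5185 + 0.8·0.4815) ≈ 0.4468
After 'fail': P(defective) = 0.4·0.4468 / (0.4·0.4468 + 0.2·0.5532) ≈ 0.6176

0.6176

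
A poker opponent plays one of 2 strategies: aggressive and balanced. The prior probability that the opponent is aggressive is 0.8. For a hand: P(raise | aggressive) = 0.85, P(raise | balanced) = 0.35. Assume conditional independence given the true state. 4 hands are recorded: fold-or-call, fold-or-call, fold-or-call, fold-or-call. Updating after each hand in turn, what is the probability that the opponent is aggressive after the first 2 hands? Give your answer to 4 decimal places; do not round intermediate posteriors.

After 'fold-or-call': P(aggressive) = 0.15·0.8000 / (0.15·0.8000 + 0.65·0.2000) ≈ 0.4800
After 'fold-or-call': P(aggressive) = 0.15·0.4800 / (0.15·0.4800 + 0.65·0.5200) ≈ 0.1756

0.1756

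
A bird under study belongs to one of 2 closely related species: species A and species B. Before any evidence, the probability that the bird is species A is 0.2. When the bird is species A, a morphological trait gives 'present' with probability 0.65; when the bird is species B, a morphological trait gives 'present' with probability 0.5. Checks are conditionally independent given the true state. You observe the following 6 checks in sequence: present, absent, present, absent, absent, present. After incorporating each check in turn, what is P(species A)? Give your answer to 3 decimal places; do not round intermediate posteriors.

0.159

Apply Bayes' rule sequentially, carrying P(species A) forward.
After 'present': P(species A) = 0.65·0.2000 / (0.65·0.2000 + 0.5·0.8000) ≈ 0.2453
After 'absent': P(species A) = 0.35·0.2453 / (0.35·0.2453 + 0.5·0.7547) ≈ 0.1853
After 'present': P(species A) = 0.65·0.1853 / (0.65·0.1853 + 0.5·0.8147) ≈ 0.2282
After 'absent': P(species A) = 0.35·0.2282 / (0.35·0.2282 + 0.5·0.7718) ≈ 0.1715
After 'absent': P(species A) = 0.35·0.1715 / (0.35·0.1715 + 0.5·0.8285) ≈ 0.1266
After 'present': P(species A) = 0.65·0.1266 / (0.65·0.1266 + 0.5·0.8734) ≈ 0.1585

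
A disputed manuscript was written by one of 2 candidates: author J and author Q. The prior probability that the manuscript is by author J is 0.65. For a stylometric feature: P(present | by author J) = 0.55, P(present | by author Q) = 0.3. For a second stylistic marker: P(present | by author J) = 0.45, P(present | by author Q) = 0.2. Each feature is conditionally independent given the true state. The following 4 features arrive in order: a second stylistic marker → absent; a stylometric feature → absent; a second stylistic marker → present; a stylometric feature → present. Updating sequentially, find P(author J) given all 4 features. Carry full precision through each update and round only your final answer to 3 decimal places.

After a second stylistic marker='absent': P(author J) = 0.55·0.6500 / (0.55·0.6500 + 0.8·0.3500) ≈ 0.5608
After a stylometric feature='absent': P(author J) = 0.45·0.5608 / (0.45·0.5608 + 0.7·0.4392) ≈ 0.4508
After a second stylistic marker='present': P(author J) = 0.45·0.4508 / (0.45·0.4508 + 0.2·0.5492) ≈ 0.6487
After a stylometric feature='present': P(author J) = 0.55·0.6487 / (0.55·0.6487 + 0.3·0.3513) ≈ 0.7720

0.772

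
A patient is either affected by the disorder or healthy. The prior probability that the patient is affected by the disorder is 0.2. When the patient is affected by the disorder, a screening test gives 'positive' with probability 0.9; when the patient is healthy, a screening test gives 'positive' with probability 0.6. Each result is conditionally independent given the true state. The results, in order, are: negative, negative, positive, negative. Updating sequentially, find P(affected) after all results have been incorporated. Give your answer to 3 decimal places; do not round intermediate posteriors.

After 'negative': P(affected) = 0.1·0.2000 / (0.1·0.2000 + 0.4·0.8000) ≈ 0.0588
After 'negative': P(affected) = 0.1·0.0588 / (0.1·0.0588 + 0.4·0.9412) ≈ 0.0154
After 'positive': P(affected) = 0.9·0.0154 / (0.9·0.0154 + 0.6·0.9846) ≈ 0.0229
After 'negative': P(affected) = 0.1·0.0229 / (0.1·0.0229 + 0.4·0.9771) ≈ 0.0058

0.006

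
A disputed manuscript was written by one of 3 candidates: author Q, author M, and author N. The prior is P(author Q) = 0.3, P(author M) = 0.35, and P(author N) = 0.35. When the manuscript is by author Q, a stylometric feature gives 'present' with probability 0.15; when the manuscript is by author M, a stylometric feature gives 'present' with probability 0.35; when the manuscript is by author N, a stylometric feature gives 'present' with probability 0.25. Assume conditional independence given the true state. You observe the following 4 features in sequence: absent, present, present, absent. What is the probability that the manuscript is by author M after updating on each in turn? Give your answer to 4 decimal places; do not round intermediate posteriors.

0.5132

Each posterior becomes the prior for the next update.
After 'absent': normaliser = 0.85·0.3000 + 0.65·0.3500 + 0.75·0.3500; P(author Q) ≈ 0.3423, P(author M) ≈ 0.3054, P(author N) ≈ 0.3523
After 'present': normaliser = 0.15·0.3423 + 0.35·0.3054 + 0.25·0.3523; P(author Q) ≈ 0.2084, P(author M) ≈ 0.4339, P(author N) ≈ 0.3576
After 'present': normaliser = 0.15·0.2084 + 0.35·0.4339 + 0.25·0.3576; P(author Q) ≈ 0.1147, P(author M) ≈ 0.5572, P(author N) ≈ 0.3280
After 'absent': normaliser = 0.85·0.1147 + 0.65·0.5572 + 0.75·0.3280; P(author Q) ≈ 0.1382, P(author M) ≈ 0.5132, P(author N) ≈ 0.3486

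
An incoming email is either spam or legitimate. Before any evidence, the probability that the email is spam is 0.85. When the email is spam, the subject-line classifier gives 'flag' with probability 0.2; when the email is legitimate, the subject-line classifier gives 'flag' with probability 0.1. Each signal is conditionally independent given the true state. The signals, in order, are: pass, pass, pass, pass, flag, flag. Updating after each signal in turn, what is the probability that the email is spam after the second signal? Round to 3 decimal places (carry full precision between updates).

0.817

After 'pass': P(spam) = 0.8·0.8500 / (0.8·0.8500 + 0.9·0.1500) ≈ 0.8344
After 'pass': P(spam) = 0.8·0.8344 / (0.8·0.8344 + 0.9·0.1656) ≈ 0.8174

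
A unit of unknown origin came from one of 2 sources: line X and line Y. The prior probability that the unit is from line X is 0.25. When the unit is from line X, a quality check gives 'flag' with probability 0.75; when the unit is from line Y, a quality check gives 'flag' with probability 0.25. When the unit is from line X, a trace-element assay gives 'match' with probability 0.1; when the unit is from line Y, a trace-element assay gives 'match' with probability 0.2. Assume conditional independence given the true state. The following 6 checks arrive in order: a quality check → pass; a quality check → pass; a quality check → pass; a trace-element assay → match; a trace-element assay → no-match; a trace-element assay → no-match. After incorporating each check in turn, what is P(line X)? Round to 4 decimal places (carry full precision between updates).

After a quality check='pass': P(line X) = 0.25·0.2500 / (0.25·0.2500 + 0.75·0.7500) ≈ 0.1000
After a quality check='pass': P(line X) = 0.25·0.1000 / (0.25·0.1000 + 0.75·0.9000) ≈ 0.0357
After a quality check='pass': P(line X) = 0.25·0.0357 / (0.25·0.0357 + 0.75·0.9643) ≈ 0.0122
After a trace-element assay='match': P(line X) = 0.1·0.0122 / (0.1·0.0122 + 0.2·0.9878) ≈ 0.0061
After a trace-element assay='no-match': P(line X) = 0.9·0.0061 / (0.9·0.0061 + 0.8·0.9939) ≈ 0.0069
After a trace-element assay='no-match': P(line X) = 0.9·0.0069 / (0.9·0.0069 + 0.8·0.9931) ≈ 0.0078

0.0078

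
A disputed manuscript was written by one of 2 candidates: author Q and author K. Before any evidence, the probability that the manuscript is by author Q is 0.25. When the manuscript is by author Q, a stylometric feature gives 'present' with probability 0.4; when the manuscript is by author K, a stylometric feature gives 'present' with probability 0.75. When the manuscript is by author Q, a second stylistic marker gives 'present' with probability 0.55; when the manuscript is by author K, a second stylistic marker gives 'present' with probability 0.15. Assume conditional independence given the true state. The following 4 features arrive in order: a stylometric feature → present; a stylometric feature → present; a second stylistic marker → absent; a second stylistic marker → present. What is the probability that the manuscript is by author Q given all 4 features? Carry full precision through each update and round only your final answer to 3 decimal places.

Apply Bayes' rule sequentially, carrying P(author Q) forward.
After a stylometric feature='present': P(author Q) = 0.4·0.2500 / (0.4·0.2500 + 0.75·0.7500) ≈ 0.1509
After a stylometric feature='present': P(author Q) = 0.4·0.1509 / (0.4·0.1509 + 0.75·0.8491) ≈ 0.0866
After a second stylistic marker='absent': P(author Q) = 0.45·0.0866 / (0.45·0.0866 + 0.85·0.9134) ≈ 0.0478
After a second stylistic marker='present': P(author Q) = 0.55·0.0478 / (0.55·0.0478 + 0.15·0.9522) ≈ 0.1554

0.155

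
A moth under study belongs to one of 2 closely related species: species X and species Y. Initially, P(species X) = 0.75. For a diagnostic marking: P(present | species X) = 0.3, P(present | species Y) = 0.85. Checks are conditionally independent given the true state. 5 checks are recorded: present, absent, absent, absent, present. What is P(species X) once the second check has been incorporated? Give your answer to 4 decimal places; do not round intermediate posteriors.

0.8317

Apply Bayes' rule sequentially, carrying P(species X) forward.
After 'present': P(species X) = 0.3·0.7500 / (0.3·0.7500 + 0.85·0.2500) ≈ 0.5143
After 'absent': P(species X) = 0.7·0.5143 / (0.7·0.5143 + 0.15·0.4857) ≈ 0.8317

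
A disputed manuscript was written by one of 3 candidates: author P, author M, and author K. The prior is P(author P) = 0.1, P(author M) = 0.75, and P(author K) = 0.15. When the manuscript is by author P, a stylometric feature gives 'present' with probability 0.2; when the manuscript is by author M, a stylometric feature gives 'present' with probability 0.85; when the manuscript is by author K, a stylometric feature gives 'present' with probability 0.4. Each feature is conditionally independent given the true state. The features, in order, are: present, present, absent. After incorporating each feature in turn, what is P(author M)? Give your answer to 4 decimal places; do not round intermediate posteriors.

0.8220

After 'present': normaliser = 0.2·0.1000 + 0.85·0.7500 + 0.4·0.1500; P(author P) ≈ 0.0279, P(author M) ≈ 0.8885, P(author K) ≈ 0.0836
After 'present': normaliser = 0.2·0.0279 + 0.85·0.8885 + 0.4·0.0836; P(author P) ≈ 0.0070, P(author M) ≈ 0.9509, P(author K) ≈ 0.0421
After 'absent': normaliser = 0.8·0.0070 + 0.15·0.9509 + 0.6·0.0421; P(author P) ≈ 0.0324, P(author M) ≈ 0.8220, P(author K) ≈ 0.1456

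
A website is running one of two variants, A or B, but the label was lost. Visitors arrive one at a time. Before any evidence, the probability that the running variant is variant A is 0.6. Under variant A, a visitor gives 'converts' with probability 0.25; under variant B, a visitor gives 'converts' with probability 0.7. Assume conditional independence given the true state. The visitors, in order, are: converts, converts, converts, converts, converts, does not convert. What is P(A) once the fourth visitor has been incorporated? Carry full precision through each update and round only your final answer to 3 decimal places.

0.024

After 'converts': P(A) = 0.25·0.6000 / (0.25·0.6000 + 0.7·0.4000) ≈ 0.3488
After 'converts': P(A) = 0.25·0.3488 / (0.25·0.3488 + 0.7·0.6512) ≈ 0.1606
After 'converts': P(A) = 0.25·0.1606 / (0.25·0.1606 + 0.7·0.8394) ≈ 0.0640
After 'converts': P(A) = 0.25·0.0640 / (0.25·0.0640 + 0.7·0.9360) ≈ 0.0238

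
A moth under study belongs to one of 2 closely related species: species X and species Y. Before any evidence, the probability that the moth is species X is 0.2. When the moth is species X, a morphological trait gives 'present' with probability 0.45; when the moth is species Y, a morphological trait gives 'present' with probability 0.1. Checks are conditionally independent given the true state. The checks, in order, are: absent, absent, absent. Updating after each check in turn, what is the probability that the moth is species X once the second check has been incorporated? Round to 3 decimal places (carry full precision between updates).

0.085

After 'absent': P(species X) = 0.55·0.2000 / (0.55·0.2000 + 0.9·0.8000) ≈ 0.1325
After 'absent': P(species X) = 0.55·0.1325 / (0.55·0.1325 + 0.9·0.8675) ≈ 0.0854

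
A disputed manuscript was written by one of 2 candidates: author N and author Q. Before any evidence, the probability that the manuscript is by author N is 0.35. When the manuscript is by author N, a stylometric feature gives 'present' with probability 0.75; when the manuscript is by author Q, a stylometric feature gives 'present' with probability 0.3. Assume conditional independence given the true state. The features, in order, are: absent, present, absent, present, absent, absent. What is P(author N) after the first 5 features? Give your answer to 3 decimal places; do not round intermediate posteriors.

After 'absent': P(author N) = 0.25·0.3500 / (0.25·0.3500 + 0.7·0.6500) ≈ 0.1613
After 'present': P(author N) = 0.75·0.1613 / (0.75·0.1613 + 0.3·0.8387) ≈ 0.3247
After 'absent': P(author N) = 0.25·0.3247 / (0.25·0.3247 + 0.7·0.6753) ≈ 0.1465
After 'present': P(author N) = 0.75·0.1465 / (0.75·0.1465 + 0.3·0.8535) ≈ 0.3003
After 'absent': P(author N) = 0.25·0.3003 / (0.25·0.3003 + 0.7·0.6997) ≈ 0.1329

0.133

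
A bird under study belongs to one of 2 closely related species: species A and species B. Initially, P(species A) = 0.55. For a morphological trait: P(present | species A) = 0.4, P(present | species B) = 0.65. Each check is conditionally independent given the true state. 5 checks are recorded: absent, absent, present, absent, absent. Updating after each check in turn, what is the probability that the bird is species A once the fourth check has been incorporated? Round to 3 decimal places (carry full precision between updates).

After 'absent': P(species A) = 0.6·0.5500 / (0.6·0.5500 + 0.35·0.4500) ≈ 0.6769
After 'absent': P(species A) = 0.6·0.6769 / (0.6·0.6769 + 0.35·0.3231) ≈ 0.7822
After 'present': P(species A) = 0.4·0.7822 / (0.4·0.7822 + 0.65·0.2178) ≈ 0.6885
After 'absent': P(species A) = 0.6·0.6885 / (0.6·0.6885 + 0.35·0.3115) ≈ 0.7912

0.791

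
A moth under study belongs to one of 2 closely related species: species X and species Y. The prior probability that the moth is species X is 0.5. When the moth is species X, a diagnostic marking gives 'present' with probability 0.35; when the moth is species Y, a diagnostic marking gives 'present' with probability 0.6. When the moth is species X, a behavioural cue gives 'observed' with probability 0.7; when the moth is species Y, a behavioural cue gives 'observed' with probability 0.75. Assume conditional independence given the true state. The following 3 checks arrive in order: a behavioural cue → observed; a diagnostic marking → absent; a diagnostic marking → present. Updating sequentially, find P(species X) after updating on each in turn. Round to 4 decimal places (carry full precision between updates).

0.4694

Each posterior becomes the prior for the next update.
After a behavioural cue='observed': P(species X) = 0.7·0.5000 / (0.7·0.5000 + 0.75·0.5000) ≈ 0.4828
After a diagnostic marking='absent': P(species X) = 0.65·0.4828 / (0.65·0.4828 + 0.4·0.5172) ≈ 0.6026
After a diagnostic marking='present': P(species X) = 0.35·0.6026 / (0.35·0.6026 + 0.6·0.3974) ≈ 0.4694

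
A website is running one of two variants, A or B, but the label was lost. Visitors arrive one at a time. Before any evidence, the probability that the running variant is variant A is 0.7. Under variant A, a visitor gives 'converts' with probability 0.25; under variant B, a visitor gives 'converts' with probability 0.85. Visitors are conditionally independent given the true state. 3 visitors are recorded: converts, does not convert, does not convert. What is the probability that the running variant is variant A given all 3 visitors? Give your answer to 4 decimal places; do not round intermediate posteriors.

0.9449

After 'converts': P(A) = 0.25·0.7000 / (0.25·0.7000 + 0.85·0.3000) ≈ 0.4070
After 'does not convert': P(A) = 0.75·0.4070 / (0.75·0.4070 + 0.15·0.5930) ≈ 0.7743
After 'does not convert': P(A) = 0.75·0.7743 / (0.75·0.7743 + 0.15·0.2257) ≈ 0.9449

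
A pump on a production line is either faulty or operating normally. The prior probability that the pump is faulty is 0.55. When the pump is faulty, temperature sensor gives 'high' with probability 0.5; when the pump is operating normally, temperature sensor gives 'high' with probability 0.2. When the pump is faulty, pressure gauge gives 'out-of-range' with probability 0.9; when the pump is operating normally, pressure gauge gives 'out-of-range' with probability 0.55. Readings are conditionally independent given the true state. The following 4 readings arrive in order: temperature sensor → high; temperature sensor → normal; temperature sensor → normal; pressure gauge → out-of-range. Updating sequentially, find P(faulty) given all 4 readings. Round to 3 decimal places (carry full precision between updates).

0.661

After temperature sensor='high': P(faulty) = 0.5·0.5500 / (0.5·0.5500 + 0.2·0.4500) ≈ 0.7534
After temperature sensor='normal': P(faulty) = 0.5·0.7534 / (0.5·0.7534 + 0.8·0.2466) ≈ 0.6563
After temperature sensor='normal': P(faulty) = 0.5·0.6563 / (0.5·0.6563 + 0.8·0.3437) ≈ 0.5441
After pressure gauge='out-of-range': P(faulty) = 0.9·0.5441 / (0.9·0.5441 + 0.55·0.4559) ≈ 0.6614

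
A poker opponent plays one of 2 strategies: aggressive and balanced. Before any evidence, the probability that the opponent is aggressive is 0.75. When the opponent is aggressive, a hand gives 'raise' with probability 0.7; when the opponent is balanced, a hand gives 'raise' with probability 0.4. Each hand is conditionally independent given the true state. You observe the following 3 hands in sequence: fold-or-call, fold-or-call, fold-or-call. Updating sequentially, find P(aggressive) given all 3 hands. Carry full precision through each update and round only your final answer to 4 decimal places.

0.2727

After 'fold-or-call': P(aggressive) = 0.3·0.7500 / (0.3·0.7500 + 0.6·0.2500) ≈ 0.6000
After 'fold-or-call': P(aggressive) = 0.3·0.6000 / (0.3·0.6000 + 0.6·0.4000) ≈ 0.4286
After 'fold-or-call': P(aggressive) = 0.3·0.4286 / (0.3·0.4286 + 0.6·0.5714) ≈ 0.2727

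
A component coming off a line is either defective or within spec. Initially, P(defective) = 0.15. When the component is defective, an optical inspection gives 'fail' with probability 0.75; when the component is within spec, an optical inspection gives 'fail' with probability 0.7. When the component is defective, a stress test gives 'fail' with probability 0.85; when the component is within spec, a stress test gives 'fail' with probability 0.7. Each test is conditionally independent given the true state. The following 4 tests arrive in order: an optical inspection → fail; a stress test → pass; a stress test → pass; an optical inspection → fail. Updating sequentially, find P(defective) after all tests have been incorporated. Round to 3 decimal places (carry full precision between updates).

After an optical inspection='fail': P(defective) = 0.75·0.1500 / (0.75·0.1500 + 0.7·0.8500) ≈ 0.1590
After a stress test='pass': P(defective) = 0.15·0.1590 / (0.15·0.1590 + 0.3·0.8410) ≈ 0.0864
After a stress test='pass': P(defective) = 0.15·0.0864 / (0.15·0.0864 + 0.3·0.9136) ≈ 0.0451
After an optical inspection='fail': P(defective) = 0.75·0.0451 / (0.75·0.0451 + 0.7·0.9549) ≈ 0.0482

0.048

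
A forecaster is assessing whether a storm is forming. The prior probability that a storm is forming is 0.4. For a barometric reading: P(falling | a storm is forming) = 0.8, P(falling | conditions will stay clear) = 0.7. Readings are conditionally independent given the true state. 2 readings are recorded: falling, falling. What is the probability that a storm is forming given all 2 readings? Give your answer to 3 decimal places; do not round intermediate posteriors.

After 'falling': P(storm) = 0.8·0.4000 / (0.8·0.4000 + 0.7·0.6000) ≈ 0.4324
After 'falling': P(storm) = 0.8·0.4324 / (0.8·0.4324 + 0.7·0.5676) ≈ 0.4655

0.465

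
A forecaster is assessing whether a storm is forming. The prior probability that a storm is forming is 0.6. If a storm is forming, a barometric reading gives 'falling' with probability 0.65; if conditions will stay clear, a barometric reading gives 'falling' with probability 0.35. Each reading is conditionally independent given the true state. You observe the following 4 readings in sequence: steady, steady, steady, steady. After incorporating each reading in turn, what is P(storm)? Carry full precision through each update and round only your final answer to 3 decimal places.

0.112

After 'steady': P(storm) = 0.35·0.6000 / (0.35·0.6000 + 0.65·0.4000) ≈ 0.4468
After 'steady': P(storm) = 0.35·0.4468 / (0.35·0.4468 + 0.65·0.5532) ≈ 0.3031
After 'steady': P(storm) = 0.35·0.3031 / (0.35·0.3031 + 0.65·0.6969) ≈ 0.1897
After 'steady': P(storm) = 0.35·0.1897 / (0.35·0.1897 + 0.65·0.8103) ≈ 0.1120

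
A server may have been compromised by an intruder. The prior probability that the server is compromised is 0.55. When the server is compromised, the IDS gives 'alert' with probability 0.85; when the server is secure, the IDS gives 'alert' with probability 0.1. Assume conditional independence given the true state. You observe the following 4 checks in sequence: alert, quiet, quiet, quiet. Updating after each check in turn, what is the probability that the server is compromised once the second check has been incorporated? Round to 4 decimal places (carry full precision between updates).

After 'alert': P(compromised) = 0.85·0.5500 / (0.85·0.5500 + 0.1·0.4500) ≈ 0.9122
After 'quiet': P(compromised) = 0.15·0.9122 / (0.15·0.9122 + 0.9·0.0878) ≈ 0.6339

0.6339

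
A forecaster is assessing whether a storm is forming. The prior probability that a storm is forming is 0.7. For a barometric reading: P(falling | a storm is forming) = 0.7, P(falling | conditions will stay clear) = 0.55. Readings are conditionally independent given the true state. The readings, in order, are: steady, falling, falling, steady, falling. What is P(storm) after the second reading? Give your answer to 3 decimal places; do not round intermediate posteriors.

0.664

Apply Bayes' rule sequentially, carrying P(storm) forward.
After 'steady': P(storm) = 0.3·0.7000 / (0.3·0.7000 + 0.45·0.3000) ≈ 0.6087
After 'falling': P(storm) = 0.7·0.6087 / (0.7·0.6087 + 0.55·0.3913) ≈ 0.6644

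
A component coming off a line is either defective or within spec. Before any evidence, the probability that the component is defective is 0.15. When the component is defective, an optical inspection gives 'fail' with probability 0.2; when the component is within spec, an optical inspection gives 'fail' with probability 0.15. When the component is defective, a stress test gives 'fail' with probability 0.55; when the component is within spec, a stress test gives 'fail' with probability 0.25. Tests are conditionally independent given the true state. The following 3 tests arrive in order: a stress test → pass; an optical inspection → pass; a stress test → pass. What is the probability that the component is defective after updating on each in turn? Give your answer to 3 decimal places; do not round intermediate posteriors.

After a stress test='pass': P(defective) = 0.45·0.1500 / (0.45·0.1500 + 0.75·0.8500) ≈ 0.0957
After an optical inspection='pass': P(defective) = 0.8·0.0957 / (0.8·0.0957 + 0.85·0.9043) ≈ 0.0906
After a stress test='pass': P(defective) = 0.45·0.0906 / (0.45·0.0906 + 0.75·0.9094) ≈ 0.0564

0.056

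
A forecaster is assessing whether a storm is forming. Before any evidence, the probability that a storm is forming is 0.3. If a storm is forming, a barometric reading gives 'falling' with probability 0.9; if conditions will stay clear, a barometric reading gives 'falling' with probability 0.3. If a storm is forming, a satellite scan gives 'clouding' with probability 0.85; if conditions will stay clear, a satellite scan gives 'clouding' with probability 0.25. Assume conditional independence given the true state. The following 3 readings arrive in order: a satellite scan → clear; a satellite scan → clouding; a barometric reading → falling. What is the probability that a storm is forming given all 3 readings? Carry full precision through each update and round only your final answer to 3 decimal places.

0.466

After a satellite scan='clear': P(storm) = 0.15·0.3000 / (0.15·0.3000 + 0.75·0.7000) ≈ 0.0789
After a satellite scan='clouding': P(storm) = 0.85·0.0789 / (0.85·0.0789 + 0.25·0.9211) ≈ 0.2257
After a barometric reading='falling': P(storm) = 0.9·0.2257 / (0.9·0.2257 + 0.3·0.7743) ≈ 0.4665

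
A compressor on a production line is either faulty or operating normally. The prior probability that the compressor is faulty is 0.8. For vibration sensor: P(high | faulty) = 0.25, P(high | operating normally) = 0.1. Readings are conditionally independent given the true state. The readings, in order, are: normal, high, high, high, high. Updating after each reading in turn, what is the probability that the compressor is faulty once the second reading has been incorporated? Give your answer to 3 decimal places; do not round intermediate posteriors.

After 'normal': P(faulty) = 0.75·0.8000 / (0.75·0.8000 + 0.9·0.2000) ≈ 0.7692
After 'high': P(faulty) = 0.25·0.7692 / (0.25·0.7692 + 0.1·0.2308) ≈ 0.8929

0.893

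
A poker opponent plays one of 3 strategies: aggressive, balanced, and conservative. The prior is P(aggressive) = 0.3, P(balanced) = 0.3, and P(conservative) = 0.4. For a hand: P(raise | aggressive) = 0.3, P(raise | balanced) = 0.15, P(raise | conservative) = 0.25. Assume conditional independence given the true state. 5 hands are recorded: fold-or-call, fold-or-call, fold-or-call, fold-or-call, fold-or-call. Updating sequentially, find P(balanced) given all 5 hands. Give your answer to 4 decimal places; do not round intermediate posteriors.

After 'fold-or-call': normaliser = 0.7·0.3000 + 0.85·0.3000 + 0.75·0.4000; P(aggressive) ≈ 0.2745, P(balanced) ≈ 0.3333, P(conservative) ≈ 0.3922
After 'fold-or-call': normaliser = 0.7·0.2745 + 0.85·0.3333 + 0.75·0.3922; P(aggressive) ≈ 0.2497, P(balanced) ≈ 0.3682, P(conservative) ≈ 0.3822
After 'fold-or-call': normaliser = 0.7·0.2497 + 0.85·0.3682 + 0.75·0.3822; P(aggressive) ≈ 0.2257, P(balanced) ≈ 0.4041, P(conservative) ≈ 0.3702
After 'fold-or-call': normaliser = 0.7·0.2257 + 0.85·0.4041 + 0.75·0.3702; P(aggressive) ≈ 0.2028, P(balanced) ≈ 0.4409, P(conservative) ≈ 0.3563
After 'fold-or-call': normaliser = 0.7·0.2028 + 0.85·0.4409 + 0.75·0.3563; P(aggressive) ≈ 0.1811, P(balanced) ≈ 0.4780, P(conservative) ≈ 0.3409

0.4780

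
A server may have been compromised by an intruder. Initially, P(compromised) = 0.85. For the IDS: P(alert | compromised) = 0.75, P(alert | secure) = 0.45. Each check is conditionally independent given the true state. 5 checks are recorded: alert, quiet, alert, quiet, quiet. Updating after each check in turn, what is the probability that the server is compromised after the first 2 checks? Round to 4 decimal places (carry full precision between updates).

0.8111

After 'alert': P(compromised) = 0.75·0.8500 / (0.75·0.8500 + 0.45·0.1500) ≈ 0.9043
After 'quiet': P(compromised) = 0.25·0.9043 / (0.25·0.9043 + 0.55·0.0957) ≈ 0.8111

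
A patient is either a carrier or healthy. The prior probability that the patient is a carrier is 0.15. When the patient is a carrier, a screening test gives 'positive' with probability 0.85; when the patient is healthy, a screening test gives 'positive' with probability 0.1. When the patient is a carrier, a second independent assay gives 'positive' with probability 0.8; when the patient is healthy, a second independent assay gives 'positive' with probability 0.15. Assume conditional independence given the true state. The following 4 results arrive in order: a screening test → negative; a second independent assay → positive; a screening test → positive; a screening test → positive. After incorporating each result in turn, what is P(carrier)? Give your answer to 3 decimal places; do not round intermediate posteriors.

0.919

After a screening test='negative': P(carrier) = 0.15·0.1500 / (0.15·0.1500 + 0.9·0.8500) ≈ 0.0286
After a second independent assay='positive': P(carrier) = 0.8·0.0286 / (0.8·0.0286 + 0.15·0.9714) ≈ 0.1356
After a screening test='positive': P(carrier) = 0.85·0.1356 / (0.85·0.1356 + 0.1·0.8644) ≈ 0.5714
After a screening test='positive': P(carrier) = 0.85·0.5714 / (0.85·0.5714 + 0.1·0.4286) ≈ 0.9189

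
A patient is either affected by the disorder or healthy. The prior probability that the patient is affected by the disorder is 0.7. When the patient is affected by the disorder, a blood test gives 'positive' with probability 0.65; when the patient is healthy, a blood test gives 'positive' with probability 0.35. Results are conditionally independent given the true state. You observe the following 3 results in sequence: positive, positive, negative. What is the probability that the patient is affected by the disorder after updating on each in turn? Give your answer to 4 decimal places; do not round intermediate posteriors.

After 'positive': P(affected) = 0.65·0.7000 / (0.65·0.7000 + 0.35·0.3000) ≈ 0.8125
After 'positive': P(affected) = 0.65·0.8125 / (0.65·0.8125 + 0.35·0.1875) ≈ 0.8895
After 'negative': P(affected) = 0.35·0.8895 / (0.35·0.8895 + 0.65·0.1105) ≈ 0.8125

0.8125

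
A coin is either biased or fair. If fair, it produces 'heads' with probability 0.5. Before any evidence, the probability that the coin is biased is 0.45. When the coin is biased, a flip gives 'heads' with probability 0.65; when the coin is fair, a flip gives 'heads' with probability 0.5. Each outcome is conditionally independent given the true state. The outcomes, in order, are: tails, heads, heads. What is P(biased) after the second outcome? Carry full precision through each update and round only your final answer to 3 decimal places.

0.427

Apply Bayes' rule sequentially, carrying P(biased) forward.
After 'tails': P(biased) = 0.35·0.4500 / (0.35·0.4500 + 0.5·0.5500) ≈ 0.3642
After 'heads': P(biased) = 0.65·0.3642 / (0.65·0.3642 + 0.5·0.6358) ≈ 0.4268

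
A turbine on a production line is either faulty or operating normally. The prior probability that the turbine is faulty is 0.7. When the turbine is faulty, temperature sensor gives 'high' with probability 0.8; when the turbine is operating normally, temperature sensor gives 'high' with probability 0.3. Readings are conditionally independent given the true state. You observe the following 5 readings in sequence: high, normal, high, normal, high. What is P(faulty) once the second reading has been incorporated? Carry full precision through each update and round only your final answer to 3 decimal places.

0.640

After 'high': P(faulty) = 0.8·0.7000 / (0.8·0.7000 + 0.3·0.3000) ≈ 0.8615
After 'normal': P(faulty) = 0.2·0.8615 / (0.2·0.8615 + 0.7·0.1385) ≈ 0.6400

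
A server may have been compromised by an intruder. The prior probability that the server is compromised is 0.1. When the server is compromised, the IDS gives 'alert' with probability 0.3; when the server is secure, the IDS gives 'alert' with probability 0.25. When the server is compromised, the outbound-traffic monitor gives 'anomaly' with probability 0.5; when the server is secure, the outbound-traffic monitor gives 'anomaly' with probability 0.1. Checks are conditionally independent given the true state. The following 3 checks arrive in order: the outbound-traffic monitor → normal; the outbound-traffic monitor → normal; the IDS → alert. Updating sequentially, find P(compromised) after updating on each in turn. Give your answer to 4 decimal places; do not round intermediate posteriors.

0.0395

After the outbound-traffic monitor='normal': P(compromised) = 0.5·0.1000 / (0.5·0.1000 + 0.9·0.9000) ≈ 0.0581
After the outbound-traffic monitor='normal': P(compromised) = 0.5·0.0581 / (0.5·0.0581 + 0.9·0.9419) ≈ 0.0332
After the IDS='alert': P(compromised) = 0.3·0.0332 / (0.3·0.0332 + 0.25·0.9668) ≈ 0.0395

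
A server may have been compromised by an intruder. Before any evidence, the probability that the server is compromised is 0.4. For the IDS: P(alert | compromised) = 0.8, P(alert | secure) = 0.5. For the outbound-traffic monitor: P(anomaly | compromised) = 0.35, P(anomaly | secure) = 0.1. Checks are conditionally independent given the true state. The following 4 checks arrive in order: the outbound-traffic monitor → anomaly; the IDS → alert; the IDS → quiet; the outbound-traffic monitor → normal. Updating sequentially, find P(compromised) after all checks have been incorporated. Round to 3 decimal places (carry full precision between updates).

0.519

Each posterior becomes the prior for the next update.
After the outbound-traffic monitor='anomaly': P(compromised) = 0.35·0.4000 / (0.35·0.4000 + 0.1·0.6000) ≈ 0.7000
After the IDS='alert': P(compromised) = 0.8·0.7000 / (0.8·0.7000 + 0.5·0.3000) ≈ 0.7887
After the IDS='quiet': P(compromised) = 0.2·0.7887 / (0.2·0.7887 + 0.5·0.2113) ≈ 0.5989
After the outbound-traffic monitor='normal': P(compromised) = 0.65·0.5989 / (0.65·0.5989 + 0.9·0.4011) ≈ 0.5189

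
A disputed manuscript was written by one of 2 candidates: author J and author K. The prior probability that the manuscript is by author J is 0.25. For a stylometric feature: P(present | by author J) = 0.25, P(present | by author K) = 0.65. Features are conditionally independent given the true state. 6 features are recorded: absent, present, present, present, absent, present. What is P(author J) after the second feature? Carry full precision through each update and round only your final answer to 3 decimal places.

0.216

After 'absent': P(author J) = 0.75·0.2500 / (0.75·0.2500 + 0.35·0.7500) ≈ 0.4167
After 'present': P(author J) = 0.25·0.4167 / (0.25·0.4167 + 0.65·0.5833) ≈ 0.2155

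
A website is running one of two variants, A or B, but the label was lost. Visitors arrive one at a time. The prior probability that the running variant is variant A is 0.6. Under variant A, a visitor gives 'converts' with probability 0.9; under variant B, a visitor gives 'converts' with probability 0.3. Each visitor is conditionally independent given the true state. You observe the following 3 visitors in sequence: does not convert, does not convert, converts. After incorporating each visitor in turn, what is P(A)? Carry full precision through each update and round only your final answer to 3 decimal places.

0.084

After 'does not convert': P(A) = 0.1·0.6000 / (0.1·0.6000 + 0.7·0.4000) ≈ 0.1765
After 'does not convert': P(A) = 0.1·0.1765 / (0.1·0.1765 + 0.7·0.8235) ≈ 0.0297
After 'converts': P(A) = 0.9·0.0297 / (0.9·0.0297 + 0.3·0.9703) ≈ 0.0841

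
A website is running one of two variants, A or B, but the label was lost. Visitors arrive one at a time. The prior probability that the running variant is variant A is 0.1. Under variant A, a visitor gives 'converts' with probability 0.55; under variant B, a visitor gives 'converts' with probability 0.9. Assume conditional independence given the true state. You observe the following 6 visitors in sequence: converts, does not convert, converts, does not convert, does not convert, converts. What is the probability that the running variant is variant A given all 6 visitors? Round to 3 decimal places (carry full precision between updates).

After 'converts': P(A) = 0.55·0.1000 / (0.55·0.1000 + 0.9·0.9000) ≈ 0.0636
After 'does not convert': P(A) = 0.45·0.0636 / (0.45·0.0636 + 0.1·0.9364) ≈ 0.2340
After 'converts': P(A) = 0.55·0.2340 / (0.55·0.2340 + 0.9·0.7660) ≈ 0.1573
After 'does not convert': P(A) = 0.45·0.1573 / (0.45·0.1573 + 0.1·0.8427) ≈ 0.4566
After 'does not convert': P(A) = 0.45·0.4566 / (0.45·0.4566 + 0.1·0.5434) ≈ 0.7908
After 'converts': P(A) = 0.55·0.7908 / (0.55·0.7908 + 0.9·0.2092) ≈ 0.6980

0.698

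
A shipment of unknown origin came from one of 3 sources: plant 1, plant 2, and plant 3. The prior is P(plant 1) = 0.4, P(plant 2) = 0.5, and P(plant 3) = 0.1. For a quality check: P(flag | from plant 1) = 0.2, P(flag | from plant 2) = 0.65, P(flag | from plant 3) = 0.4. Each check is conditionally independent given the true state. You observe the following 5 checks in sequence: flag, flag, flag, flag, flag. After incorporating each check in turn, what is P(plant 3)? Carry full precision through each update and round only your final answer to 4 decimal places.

Each posterior becomes the prior for the next update.
After 'flag': normaliser = 0.2·0.4000 + 0.65·0.5000 + 0.4·0.1000; P(plant 1) ≈ 0.1798, P(plant 2) ≈ 0.7303, P(plant 3) ≈ 0.0899
After 'flag': normaliser = 0.2·0.1798 + 0.65·0.7303 + 0.4·0.0899; P(plant 1) ≈ 0.0658, P(plant 2) ≈ 0.8684, P(plant 3) ≈ 0.0658
After 'flag': normaliser = 0.2·0.0658 + 0.65·0.8684 + 0.4·0.0658; P(plant 1) ≈ 0.0218, P(plant 2) ≈ 0.9347, P(plant 3) ≈ 0.0436
After 'flag': normaliser = 0.2·0.0218 + 0.65·0.9347 + 0.4·0.0436; P(plant 1) ≈ 0.0069, P(plant 2) ≈ 0.9654, P(plant 3) ≈ 0.0277
After 'flag': normaliser = 0.2·0.0069 + 0.65·0.9654 + 0.4·0.0277; P(plant 1) ≈ 0.0022, P(plant 2) ≈ 0.9805, P(plant 3) ≈ 0.0173

0.0173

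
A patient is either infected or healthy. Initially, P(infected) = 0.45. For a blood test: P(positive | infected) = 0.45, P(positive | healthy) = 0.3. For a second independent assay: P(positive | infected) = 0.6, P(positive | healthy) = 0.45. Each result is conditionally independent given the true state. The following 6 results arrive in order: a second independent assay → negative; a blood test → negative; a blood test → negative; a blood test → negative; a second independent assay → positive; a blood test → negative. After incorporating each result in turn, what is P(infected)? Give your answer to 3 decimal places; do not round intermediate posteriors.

Each posterior becomes the prior for the next update.
After a second independent assay='negative': P(infected) = 0.4·0.4500 / (0.4·0.4500 + 0.55·0.5500) ≈ 0.3731
After a blood test='negative': P(infected) = 0.55·0.3731 / (0.55·0.3731 + 0.7·0.6269) ≈ 0.3186
After a blood test='negative': P(infected) = 0.55·0.3186 / (0.55·0.3186 + 0.7·0.6814) ≈ 0.2687
After a blood test='negative': P(infected) = 0.55·0.2687 / (0.55·0.2687 + 0.7·0.7313) ≈ 0.2240
After a second independent assay='positive': P(infected) = 0.6·0.2240 / (0.6·0.2240 + 0.45·0.7760) ≈ 0.2779
After a blood test='negative': P(infected) = 0.55·0.2779 / (0.55·0.2779 + 0.7·0.7221) ≈ 0.2322

0.232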